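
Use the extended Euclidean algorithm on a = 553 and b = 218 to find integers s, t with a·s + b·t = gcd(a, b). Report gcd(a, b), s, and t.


Euclidean algorithm on (553, 218) — divide until remainder is 0:
  553 = 2 · 218 + 117
  218 = 1 · 117 + 101
  117 = 1 · 101 + 16
  101 = 6 · 16 + 5
  16 = 3 · 5 + 1
  5 = 5 · 1 + 0
gcd(553, 218) = 1.
Track Bezout coefficients alongside the remainders: start with r₀ = 553 = a·1 + b·0 (s = 1, t = 0) and r₁ = 218 = a·0 + b·1 (s = 0, t = 1); each new remainder r_{k+1} = r_{k-1} − q_k·r_k inherits s_{k+1} = s_{k-1} − q_k·s_k, t_{k+1} = t_{k-1} − q_k·t_k, so r_k = a·s_k + b·t_k at every step:
  q = 2: r = 117, s = 1 − 2·0 = 1, t = 0 − 2·1 = -2  (check: 553·1 + 218·(-2) = 117)
  q = 1: r = 101, s = 0 − 1·1 = -1, t = 1 − 1·(-2) = 3  (check: 553·(-1) + 218·3 = 101)
  q = 1: r = 16, s = 1 − 1·(-1) = 2, t = -2 − 1·3 = -5  (check: 553·2 + 218·(-5) = 16)
  q = 6: r = 5, s = -1 − 6·2 = -13, t = 3 − 6·(-5) = 33  (check: 553·(-13) + 218·33 = 5)
  q = 3: r = 1, s = 2 − 3·(-13) = 41, t = -5 − 3·33 = -104  (check: 553·41 + 218·(-104) = 1)
The row with r = 1 (the gcd) gives the Bezout coefficients s = 41, t = -104.
Result: 553 · (41) + 218 · (-104) = 1.

gcd(553, 218) = 1; s = 41, t = -104 (check: 553·41 + 218·(-104) = 1).


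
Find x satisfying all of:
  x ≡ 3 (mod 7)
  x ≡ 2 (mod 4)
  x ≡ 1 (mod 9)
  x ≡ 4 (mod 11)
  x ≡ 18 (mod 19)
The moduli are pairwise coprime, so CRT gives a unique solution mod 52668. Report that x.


Product of moduli M = 7 · 4 · 9 · 11 · 19 = 52668.
Merge one congruence at a time:
  Start: x ≡ 3 (mod 7).
  Combine with x ≡ 2 (mod 4); new modulus lcm = 28.
    Write x = 3 + 7·t and substitute into x ≡ 2 (mod 4): 7·t ≡ 2 − 3 = -1 (mod 4).
    Reduce coefficients mod 4: 3·t ≡ 3 (mod 4).
    The inverse of 3 mod 4 is 3 (since 3·3 = 9 = 2·4 + 1), so t ≡ 3·3 = 9 ≡ 1 (mod 4).
    Then x = 3 + 7·1 = 10, valid modulo lcm(7, 4) = 28: x ≡ 10 (mod 28).
  Combine with x ≡ 1 (mod 9); new modulus lcm = 252.
    Write x = 10 + 28·t and substitute into x ≡ 1 (mod 9): 28·t ≡ 1 − 10 = -9 (mod 9).
    Reduce coefficients mod 9: 1·t ≡ 0 (mod 9).
    So t ≡ 0 (mod 9).
    Then x = 10 + 28·0 = 10, valid modulo lcm(28, 9) = 252: x ≡ 10 (mod 252).
  Combine with x ≡ 4 (mod 11); new modulus lcm = 2772.
    Write x = 10 + 252·t and substitute into x ≡ 4 (mod 11): 252·t ≡ 4 − 10 = -6 (mod 11).
    Reduce coefficients mod 11: 10·t ≡ 5 (mod 11).
    The inverse of 10 mod 11 is 10 (since 10·10 = 100 = 9·11 + 1), so t ≡ 10·5 = 50 ≡ 6 (mod 11).
    Then x = 10 + 252·6 = 1522, valid modulo lcm(252, 11) = 2772: x ≡ 1522 (mod 2772).
  Combine with x ≡ 18 (mod 19); new modulus lcm = 52668.
    Write x = 1522 + 2772·t and substitute into x ≡ 18 (mod 19): 2772·t ≡ 18 − 1522 = -1504 (mod 19).
    Reduce coefficients mod 19: 17·t ≡ 16 (mod 19).
    The inverse of 17 mod 19 is 9 (since 17·9 = 153 = 8·19 + 1), so t ≡ 9·16 = 144 ≡ 11 (mod 19).
    Then x = 1522 + 2772·11 = 32014, valid modulo lcm(2772, 19) = 52668: x ≡ 32014 (mod 52668).
Verify against each original: 32014 mod 7 = 3, 32014 mod 4 = 2, 32014 mod 9 = 1, 32014 mod 11 = 4, 32014 mod 19 = 18.

x ≡ 32014 (mod 52668).


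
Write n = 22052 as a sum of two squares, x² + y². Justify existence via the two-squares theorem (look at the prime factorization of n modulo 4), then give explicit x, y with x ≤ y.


Step 1: Factor n = 22052 = 2^2 · 37 · 149.
Step 2: Check the mod-4 condition on each prime factor: 2 = 2 (special); 37 ≡ 1 (mod 4), exponent 1; 149 ≡ 1 (mod 4), exponent 1.
All primes ≡ 3 (mod 4) appear to even exponent (or don't appear), so by the two-squares theorem n IS expressible as a sum of two squares.
Step 3: Build a representation. Group n = k² · m with k = 2 and m = 37 · 149 = 5513 (a product of primes ≡ 1 (mod 4)); a representation of m scales to one of n via (k·x)² + (k·y)² = k²(x² + y²). Each prime p ≡ 1 (mod 4) is itself a sum of two squares; find a² by testing p − a² for a perfect square:
  37: 37 − 1² = 36 = 6² ⇒ 37 = 1² + 6².
  149: 149 − 1² = 148, 149 − 2² = 145, 149 − 3² = 140, 149 − 4² = 133, 149 − 5² = 124, 149 − 6² = 113, 149 − 7² = 100 = 10² ⇒ 149 = 7² + 10².
  Combine using the Brahmagupta–Fibonacci identity (a² + b²)(c² + d²) = (ac − bd)² + (ad + bc)² = (ac + bd)² + (ad − bc)²:
  37 · 149 = 5513: from (1² + 6²)(7² + 10²), take (1·7 − 6·10, 1·10 + 6·7) = (7 − 60, 10 + 42) = (-53, 52); dropping signs (only squares matter) gives (53, 52); check 53² + 52² = 2809 + 2704 = 5513 ✓.
  Scale by k = 2: (2·53, 2·52) = (106, 104).
Step 4: Order so x ≤ y and verify: 104² + 106² = 10816 + 11236 = 22052 = n. ✓

n = 22052 = 104² + 106² (one valid representation with x ≤ y).


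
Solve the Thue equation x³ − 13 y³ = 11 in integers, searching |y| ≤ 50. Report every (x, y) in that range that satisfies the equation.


The equation is x³ - 13y³ = 11. For fixed y, x³ = 13·y³ + 11, so a solution requires the RHS to be a perfect cube.
Strategy: iterate y from -50 to 50, compute RHS = 13·y³ + 11, and check whether it is a (positive or negative) perfect cube.
Check small values of y:
  y = 0: RHS = 11 is not a perfect cube.
  y = 1: RHS = 24 is not a perfect cube.
  y = -1: RHS = -2 is not a perfect cube.
  y = 2: RHS = 115 is not a perfect cube.
  y = -2: RHS = -93 is not a perfect cube.
  y = 3: RHS = 362 is not a perfect cube.
  y = -3: RHS = -340 is not a perfect cube.
Continuing the search up to |y| = 50 finds no solutions either.
No (x, y) in the scanned range satisfies the equation.

No integer solutions with |y| ≤ 50.


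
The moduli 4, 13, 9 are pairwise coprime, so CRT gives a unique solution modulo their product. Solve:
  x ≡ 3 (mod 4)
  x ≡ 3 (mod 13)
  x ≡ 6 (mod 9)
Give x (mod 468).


Moduli 4, 13, 9 are pairwise coprime; by CRT there is a unique solution modulo M = 4 · 13 · 9 = 468.
Solve pairwise, accumulating the modulus:
  Start with x ≡ 3 (mod 4).
  Combine with x ≡ 3 (mod 13): since gcd(4, 13) = 1, we get a unique residue mod 52.
    Write x = 3 + 4·t and substitute into x ≡ 3 (mod 13): 4·t ≡ 3 − 3 = 0 (mod 13).
    The inverse of 4 mod 13 is 10 (since 4·10 = 40 = 3·13 + 1), so t ≡ 10·0 = 0 ≡ 0 (mod 13).
    Then x = 3 + 4·0 = 3, valid modulo lcm(4, 13) = 52: x ≡ 3 (mod 52).
  Combine with x ≡ 6 (mod 9): since gcd(52, 9) = 1, we get a unique residue mod 468.
    Write x = 3 + 52·t and substitute into x ≡ 6 (mod 9): 52·t ≡ 6 − 3 = 3 (mod 9).
    Reduce coefficients mod 9: 7·t ≡ 3 (mod 9).
    The inverse of 7 mod 9 is 4 (since 7·4 = 28 = 3·9 + 1), so t ≡ 4·3 = 12 ≡ 3 (mod 9).
    Then x = 3 + 52·3 = 159, valid modulo lcm(52, 9) = 468: x ≡ 159 (mod 468).
Verify: 159 mod 4 = 3 ✓, 159 mod 13 = 3 ✓, 159 mod 9 = 6 ✓.

x ≡ 159 (mod 468).


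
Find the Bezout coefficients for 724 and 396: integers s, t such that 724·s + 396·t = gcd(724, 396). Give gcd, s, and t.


Euclidean algorithm on (724, 396) — divide until remainder is 0:
  724 = 1 · 396 + 328
  396 = 1 · 328 + 68
  328 = 4 · 68 + 56
  68 = 1 · 56 + 12
  56 = 4 · 12 + 8
  12 = 1 · 8 + 4
  8 = 2 · 4 + 0
gcd(724, 396) = 4.
Track Bezout coefficients alongside the remainders: start with r₀ = 724 = a·1 + b·0 (s = 1, t = 0) and r₁ = 396 = a·0 + b·1 (s = 0, t = 1); each new remainder r_{k+1} = r_{k-1} − q_k·r_k inherits s_{k+1} = s_{k-1} − q_k·s_k, t_{k+1} = t_{k-1} − q_k·t_k, so r_k = a·s_k + b·t_k at every step:
  q = 1: r = 328, s = 1 − 1·0 = 1, t = 0 − 1·1 = -1  (check: 724·1 + 396·(-1) = 328)
  q = 1: r = 68, s = 0 − 1·1 = -1, t = 1 − 1·(-1) = 2  (check: 724·(-1) + 396·2 = 68)
  q = 4: r = 56, s = 1 − 4·(-1) = 5, t = -1 − 4·2 = -9  (check: 724·5 + 396·(-9) = 56)
  q = 1: r = 12, s = -1 − 1·5 = -6, t = 2 − 1·(-9) = 11  (check: 724·(-6) + 396·11 = 12)
  q = 4: r = 8, s = 5 − 4·(-6) = 29, t = -9 − 4·11 = -53  (check: 724·29 + 396·(-53) = 8)
  q = 1: r = 4, s = -6 − 1·29 = -35, t = 11 − 1·(-53) = 64  (check: 724·(-35) + 396·64 = 4)
The row with r = 4 (the gcd) gives the Bezout coefficients s = -35, t = 64.
Result: 724 · (-35) + 396 · (64) = 4.

gcd(724, 396) = 4; s = -35, t = 64 (check: 724·(-35) + 396·64 = 4).


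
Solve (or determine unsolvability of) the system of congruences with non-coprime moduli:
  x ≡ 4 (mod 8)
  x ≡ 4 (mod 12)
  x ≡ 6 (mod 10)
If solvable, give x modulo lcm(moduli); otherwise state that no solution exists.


Moduli 8, 12, 10 are not pairwise coprime, so CRT works modulo lcm(m_i) when all pairwise compatibility conditions hold.
Pairwise compatibility: gcd(m_i, m_j) must divide a_i - a_j for every pair.
Merge one congruence at a time:
  Start: x ≡ 4 (mod 8).
  Combine with x ≡ 4 (mod 12): gcd(8, 12) = 4; 4 - 4 = 0, which IS divisible by 4, so compatible.
    Write x = 4 + 8·t and substitute into x ≡ 4 (mod 12): 8·t ≡ 4 − 4 = 0 (mod 12).
    Divide the congruence (and modulus) by g = 4: 2·t ≡ 0 (mod 3).
    The inverse of 2 mod 3 is 2 (since 2·2 = 4 = 1·3 + 1), so t ≡ 2·0 = 0 ≡ 0 (mod 3).
    Then x = 4 + 8·0 = 4, valid modulo lcm(8, 12) = 24: x ≡ 4 (mod 24).
  Combine with x ≡ 6 (mod 10): gcd(24, 10) = 2; 6 - 4 = 2, which IS divisible by 2, so compatible.
    Write x = 4 + 24·t and substitute into x ≡ 6 (mod 10): 24·t ≡ 6 − 4 = 2 (mod 10).
    Divide the congruence (and modulus) by g = 2: 12·t ≡ 1 (mod 5).
    Reduce coefficients mod 5: 2·t ≡ 1 (mod 5).
    The inverse of 2 mod 5 is 3 (since 2·3 = 6 = 1·5 + 1), so t ≡ 3·1 = 3 ≡ 3 (mod 5).
    Then x = 4 + 24·3 = 76, valid modulo lcm(24, 10) = 120: x ≡ 76 (mod 120).
Verify: 76 mod 8 = 4, 76 mod 12 = 4, 76 mod 10 = 6.

x ≡ 76 (mod 120).


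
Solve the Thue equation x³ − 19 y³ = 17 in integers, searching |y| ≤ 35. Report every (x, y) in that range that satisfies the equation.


The equation is x³ - 19y³ = 17. For fixed y, x³ = 19·y³ + 17, so a solution requires the RHS to be a perfect cube.
Strategy: iterate y from -35 to 35, compute RHS = 19·y³ + 17, and check whether it is a (positive or negative) perfect cube.
Check small values of y:
  y = 0: RHS = 17 is not a perfect cube.
  y = 1: RHS = 36 is not a perfect cube.
  y = -1: RHS = -2 is not a perfect cube.
  y = 2: RHS = 169 is not a perfect cube.
  y = -2: RHS = -135 is not a perfect cube.
  y = 3: RHS = 530 is not a perfect cube.
  y = -3: RHS = -496 is not a perfect cube.
Continuing the search up to |y| = 35 finds no solutions either.
No (x, y) in the scanned range satisfies the equation.

No integer solutions with |y| ≤ 35.


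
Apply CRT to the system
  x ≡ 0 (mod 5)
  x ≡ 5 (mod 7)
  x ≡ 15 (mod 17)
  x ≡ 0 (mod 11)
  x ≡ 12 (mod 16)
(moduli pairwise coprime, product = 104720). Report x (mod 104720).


Product of moduli M = 5 · 7 · 17 · 11 · 16 = 104720.
Merge one congruence at a time:
  Start: x ≡ 0 (mod 5).
  Combine with x ≡ 5 (mod 7); new modulus lcm = 35.
    Write x = 0 + 5·t and substitute into x ≡ 5 (mod 7): 5·t ≡ 5 − 0 = 5 (mod 7).
    The inverse of 5 mod 7 is 3 (since 5·3 = 15 = 2·7 + 1), so t ≡ 3·5 = 15 ≡ 1 (mod 7).
    Then x = 0 + 5·1 = 5, valid modulo lcm(5, 7) = 35: x ≡ 5 (mod 35).
  Combine with x ≡ 15 (mod 17); new modulus lcm = 595.
    Write x = 5 + 35·t and substitute into x ≡ 15 (mod 17): 35·t ≡ 15 − 5 = 10 (mod 17).
    Reduce coefficients mod 17: 1·t ≡ 10 (mod 17).
    So t ≡ 10 (mod 17).
    Then x = 5 + 35·10 = 355, valid modulo lcm(35, 17) = 595: x ≡ 355 (mod 595).
  Combine with x ≡ 0 (mod 11); new modulus lcm = 6545.
    Write x = 355 + 595·t and substitute into x ≡ 0 (mod 11): 595·t ≡ 0 − 355 = -355 (mod 11).
    Reduce coefficients mod 11: 1·t ≡ 8 (mod 11).
    So t ≡ 8 (mod 11).
    Then x = 355 + 595·8 = 5115, valid modulo lcm(595, 11) = 6545: x ≡ 5115 (mod 6545).
  Combine with x ≡ 12 (mod 16); new modulus lcm = 104720.
    Write x = 5115 + 6545·t and substitute into x ≡ 12 (mod 16): 6545·t ≡ 12 − 5115 = -5103 (mod 16).
    Reduce coefficients mod 16: 1·t ≡ 1 (mod 16).
    So t ≡ 1 (mod 16).
    Then x = 5115 + 6545·1 = 11660, valid modulo lcm(6545, 16) = 104720: x ≡ 11660 (mod 104720).
Verify against each original: 11660 mod 5 = 0, 11660 mod 7 = 5, 11660 mod 17 = 15, 11660 mod 11 = 0, 11660 mod 16 = 12.

x ≡ 11660 (mod 104720).


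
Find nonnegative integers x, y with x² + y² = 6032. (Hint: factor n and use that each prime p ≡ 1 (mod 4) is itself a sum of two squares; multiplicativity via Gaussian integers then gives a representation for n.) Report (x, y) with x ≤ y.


Step 1: Factor n = 6032 = 2^4 · 13 · 29.
Step 2: Check the mod-4 condition on each prime factor: 2 = 2 (special); 13 ≡ 1 (mod 4), exponent 1; 29 ≡ 1 (mod 4), exponent 1.
All primes ≡ 3 (mod 4) appear to even exponent (or don't appear), so by the two-squares theorem n IS expressible as a sum of two squares.
Step 3: Build a representation. Group n = k² · m with k = 4 and m = 13 · 29 = 377 (a product of primes ≡ 1 (mod 4)); a representation of m scales to one of n via (k·x)² + (k·y)² = k²(x² + y²). Each prime p ≡ 1 (mod 4) is itself a sum of two squares; find a² by testing p − a² for a perfect square:
  13: 13 − 1² = 12, 13 − 2² = 9 = 3² ⇒ 13 = 2² + 3².
  29: 29 − 1² = 28, 29 − 2² = 25 = 5² ⇒ 29 = 2² + 5².
  Combine using the Brahmagupta–Fibonacci identity (a² + b²)(c² + d²) = (ac − bd)² + (ad + bc)² = (ac + bd)² + (ad − bc)²:
  13 · 29 = 377: from (2² + 3²)(2² + 5²), take (2·2 − 3·5, 2·5 + 3·2) = (4 − 15, 10 + 6) = (-11, 16); dropping signs (only squares matter) gives (11, 16); check 11² + 16² = 121 + 256 = 377 ✓.
  Scale by k = 4: (4·11, 4·16) = (44, 64).
Step 4: Order so x ≤ y and verify: 44² + 64² = 1936 + 4096 = 6032 = n. ✓

n = 6032 = 44² + 64² (one valid representation with x ≤ y).


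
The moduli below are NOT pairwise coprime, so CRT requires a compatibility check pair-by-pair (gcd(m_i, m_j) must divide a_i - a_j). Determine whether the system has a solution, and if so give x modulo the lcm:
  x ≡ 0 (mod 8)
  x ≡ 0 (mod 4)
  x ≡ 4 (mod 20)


Moduli 8, 4, 20 are not pairwise coprime, so CRT works modulo lcm(m_i) when all pairwise compatibility conditions hold.
Pairwise compatibility: gcd(m_i, m_j) must divide a_i - a_j for every pair.
Merge one congruence at a time:
  Start: x ≡ 0 (mod 8).
  Combine with x ≡ 0 (mod 4): gcd(8, 4) = 4; 0 - 0 = 0, which IS divisible by 4, so compatible.
    Write x = 0 + 8·t and substitute into x ≡ 0 (mod 4): 8·t ≡ 0 − 0 = 0 (mod 4).
    Divide the congruence (and modulus) by g = 4: 2·t ≡ 0 (mod 1).
    Modulo 1 every t works; take t = 0.
    Then x = 0 + 8·0 = 0, valid modulo lcm(8, 4) = 8: x ≡ 0 (mod 8).
  Combine with x ≡ 4 (mod 20): gcd(8, 20) = 4; 4 - 0 = 4, which IS divisible by 4, so compatible.
    Write x = 0 + 8·t and substitute into x ≡ 4 (mod 20): 8·t ≡ 4 − 0 = 4 (mod 20).
    Divide the congruence (and modulus) by g = 4: 2·t ≡ 1 (mod 5).
    The inverse of 2 mod 5 is 3 (since 2·3 = 6 = 1·5 + 1), so t ≡ 3·1 = 3 ≡ 3 (mod 5).
    Then x = 0 + 8·3 = 24, valid modulo lcm(8, 20) = 40: x ≡ 24 (mod 40).
Verify: 24 mod 8 = 0, 24 mod 4 = 0, 24 mod 20 = 4.

x ≡ 24 (mod 40).


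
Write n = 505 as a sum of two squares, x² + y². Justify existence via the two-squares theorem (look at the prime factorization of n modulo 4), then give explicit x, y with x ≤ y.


Step 1: Factor n = 505 = 5 · 101.
Step 2: Check the mod-4 condition on each prime factor: 5 ≡ 1 (mod 4), exponent 1; 101 ≡ 1 (mod 4), exponent 1.
All primes ≡ 3 (mod 4) appear to even exponent (or don't appear), so by the two-squares theorem n IS expressible as a sum of two squares.
Step 3: Build a representation. Here n = 5 · 101 is a product of primes ≡ 1 (mod 4). Each prime p ≡ 1 (mod 4) is itself a sum of two squares; find a² by testing p − a² for a perfect square:
  5: 5 − 1² = 4 = 2² ⇒ 5 = 1² + 2².
  101: 101 − 1² = 100 = 10² ⇒ 101 = 1² + 10².
  Combine using the Brahmagupta–Fibonacci identity (a² + b²)(c² + d²) = (ac − bd)² + (ad + bc)² = (ac + bd)² + (ad − bc)²:
  5 · 101 = 505: from (1² + 2²)(1² + 10²), take (1·1 − 2·10, 1·10 + 2·1) = (1 − 20, 10 + 2) = (-19, 12); dropping signs (only squares matter) gives (19, 12); check 19² + 12² = 361 + 144 = 505 ✓.
Step 4: Order so x ≤ y and verify: 12² + 19² = 144 + 361 = 505 = n. ✓

n = 505 = 12² + 19² (one valid representation with x ≤ y).


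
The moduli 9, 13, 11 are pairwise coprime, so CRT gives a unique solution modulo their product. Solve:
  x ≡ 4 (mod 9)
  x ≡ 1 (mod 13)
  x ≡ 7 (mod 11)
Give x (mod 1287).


Moduli 9, 13, 11 are pairwise coprime; by CRT there is a unique solution modulo M = 9 · 13 · 11 = 1287.
Solve pairwise, accumulating the modulus:
  Start with x ≡ 4 (mod 9).
  Combine with x ≡ 1 (mod 13): since gcd(9, 13) = 1, we get a unique residue mod 117.
    Write x = 4 + 9·t and substitute into x ≡ 1 (mod 13): 9·t ≡ 1 − 4 = -3 (mod 13).
    Reduce coefficients mod 13: 9·t ≡ 10 (mod 13).
    The inverse of 9 mod 13 is 3 (since 9·3 = 27 = 2·13 + 1), so t ≡ 3·10 = 30 ≡ 4 (mod 13).
    Then x = 4 + 9·4 = 40, valid modulo lcm(9, 13) = 117: x ≡ 40 (mod 117).
  Combine with x ≡ 7 (mod 11): since gcd(117, 11) = 1, we get a unique residue mod 1287.
    Write x = 40 + 117·t and substitute into x ≡ 7 (mod 11): 117·t ≡ 7 − 40 = -33 (mod 11).
    Reduce coefficients mod 11: 7·t ≡ 0 (mod 11).
    The inverse of 7 mod 11 is 8 (since 7·8 = 56 = 5·11 + 1), so t ≡ 8·0 = 0 ≡ 0 (mod 11).
    Then x = 40 + 117·0 = 40, valid modulo lcm(117, 11) = 1287: x ≡ 40 (mod 1287).
Verify: 40 mod 9 = 4 ✓, 40 mod 13 = 1 ✓, 40 mod 11 = 7 ✓.

x ≡ 40 (mod 1287).


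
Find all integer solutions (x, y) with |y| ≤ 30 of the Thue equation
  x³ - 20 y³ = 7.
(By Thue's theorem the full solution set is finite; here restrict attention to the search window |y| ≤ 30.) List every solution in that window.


The equation is x³ - 20y³ = 7. For fixed y, x³ = 20·y³ + 7, so a solution requires the RHS to be a perfect cube.
Strategy: iterate y from -30 to 30, compute RHS = 20·y³ + 7, and check whether it is a (positive or negative) perfect cube.
Check small values of y:
  y = 0: RHS = 7 is not a perfect cube.
  y = 1: RHS = 27 = (3)³ ⇒ x = 3 works.
  y = -1: RHS = -13 is not a perfect cube.
  y = 2: RHS = 167 is not a perfect cube.
  y = -2: RHS = -153 is not a perfect cube.
  y = 3: RHS = 547 is not a perfect cube.
  y = -3: RHS = -533 is not a perfect cube.
Continuing the search up to |y| = 30 finds no further solutions beyond those listed.
Collected solutions: (3, 1).

Solutions (with |y| ≤ 30): (3, 1).


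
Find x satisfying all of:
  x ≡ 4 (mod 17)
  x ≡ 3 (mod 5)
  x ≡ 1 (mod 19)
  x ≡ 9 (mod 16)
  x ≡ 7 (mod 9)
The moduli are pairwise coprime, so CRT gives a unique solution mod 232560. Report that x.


Product of moduli M = 17 · 5 · 19 · 16 · 9 = 232560.
Merge one congruence at a time:
  Start: x ≡ 4 (mod 17).
  Combine with x ≡ 3 (mod 5); new modulus lcm = 85.
    Write x = 4 + 17·t and substitute into x ≡ 3 (mod 5): 17·t ≡ 3 − 4 = -1 (mod 5).
    Reduce coefficients mod 5: 2·t ≡ 4 (mod 5).
    The inverse of 2 mod 5 is 3 (since 2·3 = 6 = 1·5 + 1), so t ≡ 3·4 = 12 ≡ 2 (mod 5).
    Then x = 4 + 17·2 = 38, valid modulo lcm(17, 5) = 85: x ≡ 38 (mod 85).
  Combine with x ≡ 1 (mod 19); new modulus lcm = 1615.
    Write x = 38 + 85·t and substitute into x ≡ 1 (mod 19): 85·t ≡ 1 − 38 = -37 (mod 19).
    Reduce coefficients mod 19: 9·t ≡ 1 (mod 19).
    The inverse of 9 mod 19 is 17 (since 9·17 = 153 = 8·19 + 1), so t ≡ 17·1 = 17 ≡ 17 (mod 19).
    Then x = 38 + 85·17 = 1483, valid modulo lcm(85, 19) = 1615: x ≡ 1483 (mod 1615).
  Combine with x ≡ 9 (mod 16); new modulus lcm = 25840.
    Write x = 1483 + 1615·t and substitute into x ≡ 9 (mod 16): 1615·t ≡ 9 − 1483 = -1474 (mod 16).
    Reduce coefficients mod 16: 15·t ≡ 14 (mod 16).
    The inverse of 15 mod 16 is 15 (since 15·15 = 225 = 14·16 + 1), so t ≡ 15·14 = 210 ≡ 2 (mod 16).
    Then x = 1483 + 1615·2 = 4713, valid modulo lcm(1615, 16) = 25840: x ≡ 4713 (mod 25840).
  Combine with x ≡ 7 (mod 9); new modulus lcm = 232560.
    Write x = 4713 + 25840·t and substitute into x ≡ 7 (mod 9): 25840·t ≡ 7 − 4713 = -4706 (mod 9).
    Reduce coefficients mod 9: 1·t ≡ 1 (mod 9).
    So t ≡ 1 (mod 9).
    Then x = 4713 + 25840·1 = 30553, valid modulo lcm(25840, 9) = 232560: x ≡ 30553 (mod 232560).
Verify against each original: 30553 mod 17 = 4, 30553 mod 5 = 3, 30553 mod 19 = 1, 30553 mod 16 = 9, 30553 mod 9 = 7.

x ≡ 30553 (mod 232560).


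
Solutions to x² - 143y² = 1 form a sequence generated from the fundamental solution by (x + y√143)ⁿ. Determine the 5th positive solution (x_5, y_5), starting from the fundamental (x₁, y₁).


Step 1: Find the fundamental solution (x₁, y₁) of x² - 143y² = 1.
  Expand √143 as a continued fraction. a₀ = ⌊√143⌋ = 11; iterate m_{k+1} = d_k·a_k − m_k, d_{k+1} = (143 − m_{k+1}²)/d_k, a_{k+1} = ⌊(a₀ + m_{k+1})/d_{k+1}⌋ (starting m₀ = 0, d₀ = 1), with convergents p_k = a_k·p_{k-1} + p_{k-2}, q_k = a_k·q_{k-1} + q_{k-2} (p₋₁ = 1, q₋₁ = 0):
  k = 0: a₀ = 11; p₀/q₀ = 11/1; p₀² − 143·q₀² = 121 − 143 = -22.
  k = 1: m = 11, d = 22, a = ⌊(11 + 11)/22⌋ = 1; p/q = (1·11 + 1)/(1·1 + 0) = 12/1; p² − 143·q² = 144 − 143 = 1.
  The first convergent with p² − 143·q² = 1 gives the fundamental solution (x₁, y₁) = (12, 1).
Step 2: Apply the recurrence (x_{n+1}, y_{n+1}) = (x₁x_n + 143y₁y_n, x₁y_n + y₁x_n) repeatedly.
  From (x_1, y_1) = (12, 1): x_2 = 12·12 + 143·1·1 = 287; y_2 = 12·1 + 1·12 = 24.
  From (x_2, y_2) = (287, 24): x_3 = 12·287 + 143·1·24 = 6876; y_3 = 12·24 + 1·287 = 575.
  From (x_3, y_3) = (6876, 575): x_4 = 12·6876 + 143·1·575 = 164737; y_4 = 12·575 + 1·6876 = 13776.
  From (x_4, y_4) = (164737, 13776): x_5 = 12·164737 + 143·1·13776 = 3946812; y_5 = 12·13776 + 1·164737 = 330049.
Step 3: Verify x_5² - 143·y_5² = 15577324963344 - 15577324963343 = 1 (should be 1). ✓

(x_1, y_1) = (12, 1); (x_5, y_5) = (3946812, 330049).


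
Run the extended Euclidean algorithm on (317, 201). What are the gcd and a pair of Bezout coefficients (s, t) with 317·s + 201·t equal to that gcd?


Euclidean algorithm on (317, 201) — divide until remainder is 0:
  317 = 1 · 201 + 116
  201 = 1 · 116 + 85
  116 = 1 · 85 + 31
  85 = 2 · 31 + 23
  31 = 1 · 23 + 8
  23 = 2 · 8 + 7
  8 = 1 · 7 + 1
  7 = 7 · 1 + 0
gcd(317, 201) = 1.
Track Bezout coefficients alongside the remainders: start with r₀ = 317 = a·1 + b·0 (s = 1, t = 0) and r₁ = 201 = a·0 + b·1 (s = 0, t = 1); each new remainder r_{k+1} = r_{k-1} − q_k·r_k inherits s_{k+1} = s_{k-1} − q_k·s_k, t_{k+1} = t_{k-1} − q_k·t_k, so r_k = a·s_k + b·t_k at every step:
  q = 1: r = 116, s = 1 − 1·0 = 1, t = 0 − 1·1 = -1  (check: 317·1 + 201·(-1) = 116)
  q = 1: r = 85, s = 0 − 1·1 = -1, t = 1 − 1·(-1) = 2  (check: 317·(-1) + 201·2 = 85)
  q = 1: r = 31, s = 1 − 1·(-1) = 2, t = -1 − 1·2 = -3  (check: 317·2 + 201·(-3) = 31)
  q = 2: r = 23, s = -1 − 2·2 = -5, t = 2 − 2·(-3) = 8  (check: 317·(-5) + 201·8 = 23)
  q = 1: r = 8, s = 2 − 1·(-5) = 7, t = -3 − 1·8 = -11  (check: 317·7 + 201·(-11) = 8)
  q = 2: r = 7, s = -5 − 2·7 = -19, t = 8 − 2·(-11) = 30  (check: 317·(-19) + 201·30 = 7)
  q = 1: r = 1, s = 7 − 1·(-19) = 26, t = -11 − 1·30 = -41  (check: 317·26 + 201·(-41) = 1)
The row with r = 1 (the gcd) gives the Bezout coefficients s = 26, t = -41.
Result: 317 · (26) + 201 · (-41) = 1.

gcd(317, 201) = 1; s = 26, t = -41 (check: 317·26 + 201·(-41) = 1).


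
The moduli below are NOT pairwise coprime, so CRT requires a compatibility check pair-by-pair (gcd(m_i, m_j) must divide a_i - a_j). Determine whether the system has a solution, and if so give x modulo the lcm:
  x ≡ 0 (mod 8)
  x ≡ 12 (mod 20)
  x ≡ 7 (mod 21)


Moduli 8, 20, 21 are not pairwise coprime, so CRT works modulo lcm(m_i) when all pairwise compatibility conditions hold.
Pairwise compatibility: gcd(m_i, m_j) must divide a_i - a_j for every pair.
Merge one congruence at a time:
  Start: x ≡ 0 (mod 8).
  Combine with x ≡ 12 (mod 20): gcd(8, 20) = 4; 12 - 0 = 12, which IS divisible by 4, so compatible.
    Write x = 0 + 8·t and substitute into x ≡ 12 (mod 20): 8·t ≡ 12 − 0 = 12 (mod 20).
    Divide the congruence (and modulus) by g = 4: 2·t ≡ 3 (mod 5).
    The inverse of 2 mod 5 is 3 (since 2·3 = 6 = 1·5 + 1), so t ≡ 3·3 = 9 ≡ 4 (mod 5).
    Then x = 0 + 8·4 = 32, valid modulo lcm(8, 20) = 40: x ≡ 32 (mod 40).
  Combine with x ≡ 7 (mod 21): gcd(40, 21) = 1; 7 - 32 = -25, which IS divisible by 1, so compatible.
    Write x = 32 + 40·t and substitute into x ≡ 7 (mod 21): 40·t ≡ 7 − 32 = -25 (mod 21).
    Reduce coefficients mod 21: 19·t ≡ 17 (mod 21).
    The inverse of 19 mod 21 is 10 (since 19·10 = 190 = 9·21 + 1), so t ≡ 10·17 = 170 ≡ 2 (mod 21).
    Then x = 32 + 40·2 = 112, valid modulo lcm(40, 21) = 840: x ≡ 112 (mod 840).
Verify: 112 mod 8 = 0, 112 mod 20 = 12, 112 mod 21 = 7.

x ≡ 112 (mod 840).


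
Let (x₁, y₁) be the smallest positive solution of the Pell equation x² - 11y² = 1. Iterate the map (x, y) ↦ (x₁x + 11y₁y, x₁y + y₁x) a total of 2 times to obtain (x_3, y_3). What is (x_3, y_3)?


Step 1: Find the fundamental solution (x₁, y₁) of x² - 11y² = 1.
  Expand √11 as a continued fraction. a₀ = ⌊√11⌋ = 3; iterate m_{k+1} = d_k·a_k − m_k, d_{k+1} = (11 − m_{k+1}²)/d_k, a_{k+1} = ⌊(a₀ + m_{k+1})/d_{k+1}⌋ (starting m₀ = 0, d₀ = 1), with convergents p_k = a_k·p_{k-1} + p_{k-2}, q_k = a_k·q_{k-1} + q_{k-2} (p₋₁ = 1, q₋₁ = 0):
  k = 0: a₀ = 3; p₀/q₀ = 3/1; p₀² − 11·q₀² = 9 − 11 = -2.
  k = 1: m = 3, d = 2, a = ⌊(3 + 3)/2⌋ = 3; p/q = (3·3 + 1)/(3·1 + 0) = 10/3; p² − 11·q² = 100 − 99 = 1.
  The first convergent with p² − 11·q² = 1 gives the fundamental solution (x₁, y₁) = (10, 3).
Step 2: Apply the recurrence (x_{n+1}, y_{n+1}) = (x₁x_n + 11y₁y_n, x₁y_n + y₁x_n) repeatedly.
  From (x_1, y_1) = (10, 3): x_2 = 10·10 + 11·3·3 = 199; y_2 = 10·3 + 3·10 = 60.
  From (x_2, y_2) = (199, 60): x_3 = 10·199 + 11·3·60 = 3970; y_3 = 10·60 + 3·199 = 1197.
Step 3: Verify x_3² - 11·y_3² = 15760900 - 15760899 = 1 (should be 1). ✓

(x_1, y_1) = (10, 3); (x_3, y_3) = (3970, 1197).


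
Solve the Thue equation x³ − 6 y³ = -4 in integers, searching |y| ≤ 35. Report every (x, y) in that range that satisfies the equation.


The equation is x³ - 6y³ = -4. For fixed y, x³ = 6·y³ − 4, so a solution requires the RHS to be a perfect cube.
Strategy: iterate y from -35 to 35, compute RHS = 6·y³ − 4, and check whether it is a (positive or negative) perfect cube.
Check small values of y:
  y = 0: RHS = -4 is not a perfect cube.
  y = 1: RHS = 2 is not a perfect cube.
  y = -1: RHS = -10 is not a perfect cube.
  y = 2: RHS = 44 is not a perfect cube.
  y = -2: RHS = -52 is not a perfect cube.
  y = 3: RHS = 158 is not a perfect cube.
  y = -3: RHS = -166 is not a perfect cube.
Continuing the search up to |y| = 35 finds no solutions either.
No (x, y) in the scanned range satisfies the equation.

No integer solutions with |y| ≤ 35.


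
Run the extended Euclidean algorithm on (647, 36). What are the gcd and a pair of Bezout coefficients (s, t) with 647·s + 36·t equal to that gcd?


Euclidean algorithm on (647, 36) — divide until remainder is 0:
  647 = 17 · 36 + 35
  36 = 1 · 35 + 1
  35 = 35 · 1 + 0
gcd(647, 36) = 1.
Track Bezout coefficients alongside the remainders: start with r₀ = 647 = a·1 + b·0 (s = 1, t = 0) and r₁ = 36 = a·0 + b·1 (s = 0, t = 1); each new remainder r_{k+1} = r_{k-1} − q_k·r_k inherits s_{k+1} = s_{k-1} − q_k·s_k, t_{k+1} = t_{k-1} − q_k·t_k, so r_k = a·s_k + b·t_k at every step:
  q = 17: r = 35, s = 1 − 17·0 = 1, t = 0 − 17·1 = -17  (check: 647·1 + 36·(-17) = 35)
  q = 1: r = 1, s = 0 − 1·1 = -1, t = 1 − 1·(-17) = 18  (check: 647·(-1) + 36·18 = 1)
The row with r = 1 (the gcd) gives the Bezout coefficients s = -1, t = 18.
Result: 647 · (-1) + 36 · (18) = 1.

gcd(647, 36) = 1; s = -1, t = 18 (check: 647·(-1) + 36·18 = 1).


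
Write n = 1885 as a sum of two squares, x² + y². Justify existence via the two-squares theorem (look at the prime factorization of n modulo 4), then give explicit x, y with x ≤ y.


Step 1: Factor n = 1885 = 5 · 13 · 29.
Step 2: Check the mod-4 condition on each prime factor: 5 ≡ 1 (mod 4), exponent 1; 13 ≡ 1 (mod 4), exponent 1; 29 ≡ 1 (mod 4), exponent 1.
All primes ≡ 3 (mod 4) appear to even exponent (or don't appear), so by the two-squares theorem n IS expressible as a sum of two squares.
Step 3: Build a representation. Here n = 5 · 13 · 29 is a product of primes ≡ 1 (mod 4). Each prime p ≡ 1 (mod 4) is itself a sum of two squares; find a² by testing p − a² for a perfect square:
  5: 5 − 1² = 4 = 2² ⇒ 5 = 1² + 2².
  13: 13 − 1² = 12, 13 − 2² = 9 = 3² ⇒ 13 = 2² + 3².
  29: 29 − 1² = 28, 29 − 2² = 25 = 5² ⇒ 29 = 2² + 5².
  Combine using the Brahmagupta–Fibonacci identity (a² + b²)(c² + d²) = (ac − bd)² + (ad + bc)² = (ac + bd)² + (ad − bc)²:
  5 · 13 = 65: from (1² + 2²)(2² + 3²), take (1·2 − 2·3, 1·3 + 2·2) = (2 − 6, 3 + 4) = (-4, 7); dropping signs (only squares matter) gives (4, 7); check 4² + 7² = 16 + 49 = 65 ✓.
  65 · 29 = 1885: from (4² + 7²)(2² + 5²), take (4·2 − 7·5, 4·5 + 7·2) = (8 − 35, 20 + 14) = (-27, 34); dropping signs (only squares matter) gives (27, 34); check 27² + 34² = 729 + 1156 = 1885 ✓.
Step 4: Order so x ≤ y and verify: 27² + 34² = 729 + 1156 = 1885 = n. ✓

n = 1885 = 27² + 34² (one valid representation with x ≤ y).


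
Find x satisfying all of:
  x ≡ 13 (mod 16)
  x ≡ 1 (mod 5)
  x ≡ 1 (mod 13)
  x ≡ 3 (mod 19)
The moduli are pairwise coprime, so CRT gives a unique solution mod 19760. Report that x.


Product of moduli M = 16 · 5 · 13 · 19 = 19760.
Merge one congruence at a time:
  Start: x ≡ 13 (mod 16).
  Combine with x ≡ 1 (mod 5); new modulus lcm = 80.
    Write x = 13 + 16·t and substitute into x ≡ 1 (mod 5): 16·t ≡ 1 − 13 = -12 (mod 5).
    Reduce coefficients mod 5: 1·t ≡ 3 (mod 5).
    So t ≡ 3 (mod 5).
    Then x = 13 + 16·3 = 61, valid modulo lcm(16, 5) = 80: x ≡ 61 (mod 80).
  Combine with x ≡ 1 (mod 13); new modulus lcm = 1040.
    Write x = 61 + 80·t and substitute into x ≡ 1 (mod 13): 80·t ≡ 1 − 61 = -60 (mod 13).
    Reduce coefficients mod 13: 2·t ≡ 5 (mod 13).
    The inverse of 2 mod 13 is 7 (since 2·7 = 14 = 1·13 + 1), so t ≡ 7·5 = 35 ≡ 9 (mod 13).
    Then x = 61 + 80·9 = 781, valid modulo lcm(80, 13) = 1040: x ≡ 781 (mod 1040).
  Combine with x ≡ 3 (mod 19); new modulus lcm = 19760.
    Write x = 781 + 1040·t and substitute into x ≡ 3 (mod 19): 1040·t ≡ 3 − 781 = -778 (mod 19).
    Reduce coefficients mod 19: 14·t ≡ 1 (mod 19).
    The inverse of 14 mod 19 is 15 (since 14·15 = 210 = 11·19 + 1), so t ≡ 15·1 = 15 ≡ 15 (mod 19).
    Then x = 781 + 1040·15 = 16381, valid modulo lcm(1040, 19) = 19760: x ≡ 16381 (mod 19760).
Verify against each original: 16381 mod 16 = 13, 16381 mod 5 = 1, 16381 mod 13 = 1, 16381 mod 19 = 3.

x ≡ 16381 (mod 19760).


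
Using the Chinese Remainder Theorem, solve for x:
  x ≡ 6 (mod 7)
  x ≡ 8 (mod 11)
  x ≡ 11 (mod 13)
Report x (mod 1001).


Moduli 7, 11, 13 are pairwise coprime; by CRT there is a unique solution modulo M = 7 · 11 · 13 = 1001.
Solve pairwise, accumulating the modulus:
  Start with x ≡ 6 (mod 7).
  Combine with x ≡ 8 (mod 11): since gcd(7, 11) = 1, we get a unique residue mod 77.
    Write x = 6 + 7·t and substitute into x ≡ 8 (mod 11): 7·t ≡ 8 − 6 = 2 (mod 11).
    The inverse of 7 mod 11 is 8 (since 7·8 = 56 = 5·11 + 1), so t ≡ 8·2 = 16 ≡ 5 (mod 11).
    Then x = 6 + 7·5 = 41, valid modulo lcm(7, 11) = 77: x ≡ 41 (mod 77).
  Combine with x ≡ 11 (mod 13): since gcd(77, 13) = 1, we get a unique residue mod 1001.
    Write x = 41 + 77·t and substitute into x ≡ 11 (mod 13): 77·t ≡ 11 − 41 = -30 (mod 13).
    Reduce coefficients mod 13: 12·t ≡ 9 (mod 13).
    The inverse of 12 mod 13 is 12 (since 12·12 = 144 = 11·13 + 1), so t ≡ 12·9 = 108 ≡ 4 (mod 13).
    Then x = 41 + 77·4 = 349, valid modulo lcm(77, 13) = 1001: x ≡ 349 (mod 1001).
Verify: 349 mod 7 = 6 ✓, 349 mod 11 = 8 ✓, 349 mod 13 = 11 ✓.

x ≡ 349 (mod 1001).


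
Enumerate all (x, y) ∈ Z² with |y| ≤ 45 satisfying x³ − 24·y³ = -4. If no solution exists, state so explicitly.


The equation is x³ - 24y³ = -4. For fixed y, x³ = 24·y³ − 4, so a solution requires the RHS to be a perfect cube.
Strategy: iterate y from -45 to 45, compute RHS = 24·y³ − 4, and check whether it is a (positive or negative) perfect cube.
Check small values of y:
  y = 0: RHS = -4 is not a perfect cube.
  y = 1: RHS = 20 is not a perfect cube.
  y = -1: RHS = -28 is not a perfect cube.
  y = 2: RHS = 188 is not a perfect cube.
  y = -2: RHS = -196 is not a perfect cube.
  y = 3: RHS = 644 is not a perfect cube.
  y = -3: RHS = -652 is not a perfect cube.
Continuing the search up to |y| = 45 finds no solutions either.
No (x, y) in the scanned range satisfies the equation.

No integer solutions with |y| ≤ 45.


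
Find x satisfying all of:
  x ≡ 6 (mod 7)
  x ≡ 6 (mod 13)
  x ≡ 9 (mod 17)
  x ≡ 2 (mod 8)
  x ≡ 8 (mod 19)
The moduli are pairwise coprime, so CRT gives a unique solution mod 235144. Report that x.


Product of moduli M = 7 · 13 · 17 · 8 · 19 = 235144.
Merge one congruence at a time:
  Start: x ≡ 6 (mod 7).
  Combine with x ≡ 6 (mod 13); new modulus lcm = 91.
    Write x = 6 + 7·t and substitute into x ≡ 6 (mod 13): 7·t ≡ 6 − 6 = 0 (mod 13).
    The inverse of 7 mod 13 is 2 (since 7·2 = 14 = 1·13 + 1), so t ≡ 2·0 = 0 ≡ 0 (mod 13).
    Then x = 6 + 7·0 = 6, valid modulo lcm(7, 13) = 91: x ≡ 6 (mod 91).
  Combine with x ≡ 9 (mod 17); new modulus lcm = 1547.
    Write x = 6 + 91·t and substitute into x ≡ 9 (mod 17): 91·t ≡ 9 − 6 = 3 (mod 17).
    Reduce coefficients mod 17: 6·t ≡ 3 (mod 17).
    The inverse of 6 mod 17 is 3 (since 6·3 = 18 = 1·17 + 1), so t ≡ 3·3 = 9 ≡ 9 (mod 17).
    Then x = 6 + 91·9 = 825, valid modulo lcm(91, 17) = 1547: x ≡ 825 (mod 1547).
  Combine with x ≡ 2 (mod 8); new modulus lcm = 12376.
    Write x = 825 + 1547·t and substitute into x ≡ 2 (mod 8): 1547·t ≡ 2 − 825 = -823 (mod 8).
    Reduce coefficients mod 8: 3·t ≡ 1 (mod 8).
    The inverse of 3 mod 8 is 3 (since 3·3 = 9 = 1·8 + 1), so t ≡ 3·1 = 3 ≡ 3 (mod 8).
    Then x = 825 + 1547·3 = 5466, valid modulo lcm(1547, 8) = 12376: x ≡ 5466 (mod 12376).
  Combine with x ≡ 8 (mod 19); new modulus lcm = 235144.
    Write x = 5466 + 12376·t and substitute into x ≡ 8 (mod 19): 12376·t ≡ 8 − 5466 = -5458 (mod 19).
    Reduce coefficients mod 19: 7·t ≡ 14 (mod 19).
    The inverse of 7 mod 19 is 11 (since 7·11 = 77 = 4·19 + 1), so t ≡ 11·14 = 154 ≡ 2 (mod 19).
    Then x = 5466 + 12376·2 = 30218, valid modulo lcm(12376, 19) = 235144: x ≡ 30218 (mod 235144).
Verify against each original: 30218 mod 7 = 6, 30218 mod 13 = 6, 30218 mod 17 = 9, 30218 mod 8 = 2, 30218 mod 19 = 8.

x ≡ 30218 (mod 235144).


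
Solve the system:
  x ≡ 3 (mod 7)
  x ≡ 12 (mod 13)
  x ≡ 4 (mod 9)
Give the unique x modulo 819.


Moduli 7, 13, 9 are pairwise coprime; by CRT there is a unique solution modulo M = 7 · 13 · 9 = 819.
Solve pairwise, accumulating the modulus:
  Start with x ≡ 3 (mod 7).
  Combine with x ≡ 12 (mod 13): since gcd(7, 13) = 1, we get a unique residue mod 91.
    Write x = 3 + 7·t and substitute into x ≡ 12 (mod 13): 7·t ≡ 12 − 3 = 9 (mod 13).
    The inverse of 7 mod 13 is 2 (since 7·2 = 14 = 1·13 + 1), so t ≡ 2·9 = 18 ≡ 5 (mod 13).
    Then x = 3 + 7·5 = 38, valid modulo lcm(7, 13) = 91: x ≡ 38 (mod 91).
  Combine with x ≡ 4 (mod 9): since gcd(91, 9) = 1, we get a unique residue mod 819.
    Write x = 38 + 91·t and substitute into x ≡ 4 (mod 9): 91·t ≡ 4 − 38 = -34 (mod 9).
    Reduce coefficients mod 9: 1·t ≡ 2 (mod 9).
    So t ≡ 2 (mod 9).
    Then x = 38 + 91·2 = 220, valid modulo lcm(91, 9) = 819: x ≡ 220 (mod 819).
Verify: 220 mod 7 = 3 ✓, 220 mod 13 = 12 ✓, 220 mod 9 = 4 ✓.

x ≡ 220 (mod 819).


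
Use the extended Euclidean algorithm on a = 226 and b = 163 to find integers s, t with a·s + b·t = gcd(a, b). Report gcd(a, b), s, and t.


Euclidean algorithm on (226, 163) — divide until remainder is 0:
  226 = 1 · 163 + 63
  163 = 2 · 63 + 37
  63 = 1 · 37 + 26
  37 = 1 · 26 + 11
  26 = 2 · 11 + 4
  11 = 2 · 4 + 3
  4 = 1 · 3 + 1
  3 = 3 · 1 + 0
gcd(226, 163) = 1.
Track Bezout coefficients alongside the remainders: start with r₀ = 226 = a·1 + b·0 (s = 1, t = 0) and r₁ = 163 = a·0 + b·1 (s = 0, t = 1); each new remainder r_{k+1} = r_{k-1} − q_k·r_k inherits s_{k+1} = s_{k-1} − q_k·s_k, t_{k+1} = t_{k-1} − q_k·t_k, so r_k = a·s_k + b·t_k at every step:
  q = 1: r = 63, s = 1 − 1·0 = 1, t = 0 − 1·1 = -1  (check: 226·1 + 163·(-1) = 63)
  q = 2: r = 37, s = 0 − 2·1 = -2, t = 1 − 2·(-1) = 3  (check: 226·(-2) + 163·3 = 37)
  q = 1: r = 26, s = 1 − 1·(-2) = 3, t = -1 − 1·3 = -4  (check: 226·3 + 163·(-4) = 26)
  q = 1: r = 11, s = -2 − 1·3 = -5, t = 3 − 1·(-4) = 7  (check: 226·(-5) + 163·7 = 11)
  q = 2: r = 4, s = 3 − 2·(-5) = 13, t = -4 − 2·7 = -18  (check: 226·13 + 163·(-18) = 4)
  q = 2: r = 3, s = -5 − 2·13 = -31, t = 7 − 2·(-18) = 43  (check: 226·(-31) + 163·43 = 3)
  q = 1: r = 1, s = 13 − 1·(-31) = 44, t = -18 − 1·43 = -61  (check: 226·44 + 163·(-61) = 1)
The row with r = 1 (the gcd) gives the Bezout coefficients s = 44, t = -61.
Result: 226 · (44) + 163 · (-61) = 1.

gcd(226, 163) = 1; s = 44, t = -61 (check: 226·44 + 163·(-61) = 1).


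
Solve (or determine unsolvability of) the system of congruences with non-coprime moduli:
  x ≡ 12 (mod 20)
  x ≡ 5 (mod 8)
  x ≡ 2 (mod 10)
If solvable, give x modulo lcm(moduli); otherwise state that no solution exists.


Moduli 20, 8, 10 are not pairwise coprime, so CRT works modulo lcm(m_i) when all pairwise compatibility conditions hold.
Pairwise compatibility: gcd(m_i, m_j) must divide a_i - a_j for every pair.
Merge one congruence at a time:
  Start: x ≡ 12 (mod 20).
  Combine with x ≡ 5 (mod 8): gcd(20, 8) = 4, and 5 - 12 = -7 is NOT divisible by 4.
    ⇒ system is inconsistent (no integer solution).

No solution (the system is inconsistent).


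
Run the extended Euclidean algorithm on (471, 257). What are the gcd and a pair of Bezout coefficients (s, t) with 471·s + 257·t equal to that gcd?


Euclidean algorithm on (471, 257) — divide until remainder is 0:
  471 = 1 · 257 + 214
  257 = 1 · 214 + 43
  214 = 4 · 43 + 42
  43 = 1 · 42 + 1
  42 = 42 · 1 + 0
gcd(471, 257) = 1.
Track Bezout coefficients alongside the remainders: start with r₀ = 471 = a·1 + b·0 (s = 1, t = 0) and r₁ = 257 = a·0 + b·1 (s = 0, t = 1); each new remainder r_{k+1} = r_{k-1} − q_k·r_k inherits s_{k+1} = s_{k-1} − q_k·s_k, t_{k+1} = t_{k-1} − q_k·t_k, so r_k = a·s_k + b·t_k at every step:
  q = 1: r = 214, s = 1 − 1·0 = 1, t = 0 − 1·1 = -1  (check: 471·1 + 257·(-1) = 214)
  q = 1: r = 43, s = 0 − 1·1 = -1, t = 1 − 1·(-1) = 2  (check: 471·(-1) + 257·2 = 43)
  q = 4: r = 42, s = 1 − 4·(-1) = 5, t = -1 − 4·2 = -9  (check: 471·5 + 257·(-9) = 42)
  q = 1: r = 1, s = -1 − 1·5 = -6, t = 2 − 1·(-9) = 11  (check: 471·(-6) + 257·11 = 1)
The row with r = 1 (the gcd) gives the Bezout coefficients s = -6, t = 11.
Result: 471 · (-6) + 257 · (11) = 1.

gcd(471, 257) = 1; s = -6, t = 11 (check: 471·(-6) + 257·11 = 1).


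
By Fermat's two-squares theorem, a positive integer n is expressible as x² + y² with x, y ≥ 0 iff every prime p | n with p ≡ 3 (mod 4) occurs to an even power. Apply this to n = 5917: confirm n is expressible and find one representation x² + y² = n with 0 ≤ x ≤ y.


Step 1: Factor n = 5917 = 61 · 97.
Step 2: Check the mod-4 condition on each prime factor: 61 ≡ 1 (mod 4), exponent 1; 97 ≡ 1 (mod 4), exponent 1.
All primes ≡ 3 (mod 4) appear to even exponent (or don't appear), so by the two-squares theorem n IS expressible as a sum of two squares.
Step 3: Build a representation. Here n = 61 · 97 is a product of primes ≡ 1 (mod 4). Each prime p ≡ 1 (mod 4) is itself a sum of two squares; find a² by testing p − a² for a perfect square:
  61: 61 − 1² = 60, 61 − 2² = 57, 61 − 3² = 52, 61 − 4² = 45, 61 − 5² = 36 = 6² ⇒ 61 = 5² + 6².
  97: 97 − 1² = 96, 97 − 2² = 93, 97 − 3² = 88, 97 − 4² = 81 = 9² ⇒ 97 = 4² + 9².
  Combine using the Brahmagupta–Fibonacci identity (a² + b²)(c² + d²) = (ac − bd)² + (ad + bc)² = (ac + bd)² + (ad − bc)²:
  61 · 97 = 5917: from (5² + 6²)(4² + 9²), take (5·4 − 6·9, 5·9 + 6·4) = (20 − 54, 45 + 24) = (-34, 69); dropping signs (only squares matter) gives (34, 69); check 34² + 69² = 1156 + 4761 = 5917 ✓.
Step 4: Order so x ≤ y and verify: 34² + 69² = 1156 + 4761 = 5917 = n. ✓

n = 5917 = 34² + 69² (one valid representation with x ≤ y).
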